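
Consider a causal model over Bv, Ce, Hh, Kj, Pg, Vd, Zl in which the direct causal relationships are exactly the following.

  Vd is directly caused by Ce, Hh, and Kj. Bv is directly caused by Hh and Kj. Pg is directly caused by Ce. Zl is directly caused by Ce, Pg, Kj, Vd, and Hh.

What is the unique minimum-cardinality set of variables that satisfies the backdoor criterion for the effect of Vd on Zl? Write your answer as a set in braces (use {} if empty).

Variables eligible for adjustment (non-descendants of Vd, excluding Vd and Zl): {Bv, Ce, Hh, Kj, Pg}.
Backdoor paths from Vd to Zl:
  P1: Vd <- Hh -> Zl
  P2: Vd <- Hh -> Bv <- Kj -> Zl
  P3: Vd <- Ce -> Pg -> Zl
  P4: Vd <- Ce -> Zl
  P5: Vd <- Kj -> Zl
  P6: Vd <- Kj -> Bv <- Hh -> Zl
The empty set is not sufficient: P1 (Vd <- Hh -> Zl) has no collider blocking it and no conditioned non-collider, so it is open.
Try {Ce, Hh, Kj}:
  P1: blocked at fork node Hh ∈ conditioning set.
  P2: blocked at fork node Hh ∈ conditioning set.
  P3: blocked at fork node Ce ∈ conditioning set.
  P4: blocked at fork node Ce ∈ conditioning set.
  P5: blocked at fork node Kj ∈ conditioning set.
  P6: blocked at fork node Kj ∈ conditioning set.
{Ce, Hh, Kj} contains no descendant of Vd and blocks every backdoor path.
Every element of {Ce, Hh, Kj} is needed (dropping Ce leaves P3 open; dropping Hh leaves P1 open; dropping Kj leaves P5 open), so no proper subset is valid.
Among all size-3 subsets of the eligible variables, only {Ce, Hh, Kj} blocks every backdoor path, so it is the unique smallest valid adjustment set.

{Ce, Hh, Kj}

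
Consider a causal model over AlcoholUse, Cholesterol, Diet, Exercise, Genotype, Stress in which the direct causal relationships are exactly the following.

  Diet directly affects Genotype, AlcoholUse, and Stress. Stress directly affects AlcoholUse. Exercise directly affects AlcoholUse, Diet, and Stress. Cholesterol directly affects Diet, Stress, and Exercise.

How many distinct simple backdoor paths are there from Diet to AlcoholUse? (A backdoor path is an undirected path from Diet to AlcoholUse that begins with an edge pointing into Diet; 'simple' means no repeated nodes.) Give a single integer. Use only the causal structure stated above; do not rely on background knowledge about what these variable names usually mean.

A backdoor path from Diet to AlcoholUse is any simple undirected path whose first edge points into Diet (i.e. leaves Diet via a parent).
Parents of Diet: {Cholesterol, Exercise}.
Enumerating:
  P1: Diet <- Cholesterol -> Exercise -> Stress -> AlcoholUse
  P2: Diet <- Cholesterol -> Exercise -> AlcoholUse
  P3: Diet <- Cholesterol -> Stress <- Exercise -> AlcoholUse
  P4: Diet <- Cholesterol -> Stress -> AlcoholUse
  P5: Diet <- Exercise <- Cholesterol -> Stress -> AlcoholUse
  P6: Diet <- Exercise -> Stress -> AlcoholUse
  P7: Diet <- Exercise -> AlcoholUse
That exhausts the simple backdoor paths. Count: 7.

7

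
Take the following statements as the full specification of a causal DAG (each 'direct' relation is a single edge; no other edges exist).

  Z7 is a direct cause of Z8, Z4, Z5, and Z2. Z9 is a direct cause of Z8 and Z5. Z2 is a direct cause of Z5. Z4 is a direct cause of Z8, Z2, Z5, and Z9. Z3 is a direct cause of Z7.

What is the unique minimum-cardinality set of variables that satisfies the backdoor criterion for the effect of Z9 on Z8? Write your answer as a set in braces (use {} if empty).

{Z4}

Variables eligible for adjustment (non-descendants of Z9, excluding Z9 and Z8): {Z2, Z3, Z4, Z7}.
Backdoor paths from Z9 to Z8:
  P1: Z9 <- Z4 <- Z7 -> Z8
  P2: Z9 <- Z4 -> Z2 <- Z7 -> Z8
  P3: Z9 <- Z4 -> Z2 -> Z5 <- Z7 -> Z8
  P4: Z9 <- Z4 -> Z5 <- Z7 -> Z8
  P5: Z9 <- Z4 -> Z5 <- Z2 <- Z7 -> Z8
  P6: Z9 <- Z4 -> Z8
The empty set is not sufficient: P1 (Z9 <- Z4 <- Z7 -> Z8) has no collider blocking it and no conditioned non-collider, so it is open.
Try {Z4}:
  P1: blocked at chain node Z4 ∈ conditioning set.
  P2: blocked at fork node Z4 ∈ conditioning set.
  P3: blocked at fork node Z4 ∈ conditioning set.
  P4: blocked at fork node Z4 ∈ conditioning set.
  P5: blocked at fork node Z4 ∈ conditioning set.
  P6: blocked at fork node Z4 ∈ conditioning set.
{Z4} contains no descendant of Z9 and blocks every backdoor path.
No other singleton works — e.g. {Z3} leaves P1 open — so {Z4} is the unique smallest valid adjustment set.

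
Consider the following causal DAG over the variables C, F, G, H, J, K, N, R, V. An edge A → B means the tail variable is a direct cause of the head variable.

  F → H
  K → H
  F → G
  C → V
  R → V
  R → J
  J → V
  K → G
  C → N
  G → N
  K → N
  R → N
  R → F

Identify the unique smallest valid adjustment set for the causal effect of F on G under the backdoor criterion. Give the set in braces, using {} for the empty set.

{}

Variables eligible for adjustment (non-descendants of F, excluding F and G): {C, J, K, R, V}.
Backdoor paths from F to G:
  P1: F <- R -> J -> V <- C -> N <- K -> G
  P2: F <- R -> J -> V <- C -> N <- G
  P3: F <- R -> V <- C -> N <- K -> G
  P4: F <- R -> V <- C -> N <- G
  P5: F <- R -> N <- K -> G
  P6: F <- R -> N <- G
Each backdoor path contains an unconditioned collider, so every path is already blocked with the empty conditioning set:
  P1: blocked at collider V (neither it nor any descendant is in the conditioning set).
  P2: blocked at collider V (neither it nor any descendant is in the conditioning set).
  P3: blocked at collider V (neither it nor any descendant is in the conditioning set).
  P4: blocked at collider V (neither it nor any descendant is in the conditioning set).
  P5: blocked at collider N (neither it nor any descendant is in the conditioning set).
  P6: blocked at collider N (neither it nor any descendant is in the conditioning set).
The empty set is therefore the unique smallest valid set.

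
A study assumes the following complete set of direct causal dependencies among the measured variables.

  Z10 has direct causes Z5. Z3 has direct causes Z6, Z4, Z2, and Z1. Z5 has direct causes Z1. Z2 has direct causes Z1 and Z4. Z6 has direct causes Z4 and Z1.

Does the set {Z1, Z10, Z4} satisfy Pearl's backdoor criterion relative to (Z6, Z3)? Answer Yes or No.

Backdoor paths from Z6 to Z3 (paths whose first edge points into Z6):
  P1: Z6 <- Z4 -> Z2 <- Z1 -> Z3
  P2: Z6 <- Z4 -> Z2 -> Z3
  P3: Z6 <- Z4 -> Z3
  P4: Z6 <- Z1 -> Z2 <- Z4 -> Z3
  P5: Z6 <- Z1 -> Z2 -> Z3
  P6: Z6 <- Z1 -> Z3
Condition 1 (no descendant of Z6 in the set): holds — descendants of Z6 are {Z3}; none are in {Z1, Z10, Z4}.
Condition 2 (every backdoor path blocked by {Z1, Z10, Z4}):
  P1: blocked at fork node Z4 ∈ conditioning set.
  P2: blocked at fork node Z4 ∈ conditioning set.
  P3: blocked at fork node Z4 ∈ conditioning set.
  P4: blocked at fork node Z1 ∈ conditioning set.
  P5: blocked at fork node Z1 ∈ conditioning set.
  P6: blocked at fork node Z1 ∈ conditioning set.
{Z1, Z10, Z4} satisfies the backdoor criterion.

Yes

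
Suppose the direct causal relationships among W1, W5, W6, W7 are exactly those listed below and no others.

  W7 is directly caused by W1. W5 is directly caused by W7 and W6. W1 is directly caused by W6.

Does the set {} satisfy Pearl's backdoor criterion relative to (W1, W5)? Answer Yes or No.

Backdoor paths from W1 to W5 (paths whose first edge points into W1):
  P1: W1 <- W6 -> W5
Condition 1 (no descendant of W1 in the set): holds — descendants of W1 are {W5, W7}; none are in {}.
Condition 2 (every backdoor path blocked by {}):
  P1: open — no interior node is in the conditioning set.
{} does not satisfy the backdoor criterion.

No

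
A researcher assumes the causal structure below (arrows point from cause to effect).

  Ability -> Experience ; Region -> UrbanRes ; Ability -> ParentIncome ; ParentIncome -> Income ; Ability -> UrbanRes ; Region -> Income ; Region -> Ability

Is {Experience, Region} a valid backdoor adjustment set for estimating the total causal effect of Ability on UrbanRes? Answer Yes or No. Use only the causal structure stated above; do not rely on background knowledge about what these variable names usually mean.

Backdoor paths from Ability to UrbanRes (paths whose first edge points into Ability):
  P1: Ability <- Region -> UrbanRes
Condition 1 (no descendant of Ability in the set): FAILS — Experience is a descendant of Ability.
Condition 2 (every backdoor path blocked by {Experience, Region}):
  P1: blocked at fork node Region ∈ conditioning set.
{Experience, Region} does not satisfy the backdoor criterion.

No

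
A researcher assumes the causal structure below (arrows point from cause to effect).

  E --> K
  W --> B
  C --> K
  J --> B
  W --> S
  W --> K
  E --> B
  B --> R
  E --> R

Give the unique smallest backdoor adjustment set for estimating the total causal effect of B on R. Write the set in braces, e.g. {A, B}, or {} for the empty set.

Variables eligible for adjustment (non-descendants of B, excluding B and R): {C, E, J, K, S, W}.
Backdoor paths from B to R:
  P1: B <- W -> K <- E -> R
  P2: B <- E -> R
The empty set is not sufficient: P2 (B <- E -> R) has no collider blocking it and no conditioned non-collider, so it is open.
Try {E}:
  P1: blocked at collider K (neither it nor any descendant is in the conditioning set).
  P2: blocked at fork node E ∈ conditioning set.
{E} contains no descendant of B and blocks every backdoor path.
No other singleton works — e.g. {J} leaves P2 open — so {E} is the unique smallest valid adjustment set.

{E}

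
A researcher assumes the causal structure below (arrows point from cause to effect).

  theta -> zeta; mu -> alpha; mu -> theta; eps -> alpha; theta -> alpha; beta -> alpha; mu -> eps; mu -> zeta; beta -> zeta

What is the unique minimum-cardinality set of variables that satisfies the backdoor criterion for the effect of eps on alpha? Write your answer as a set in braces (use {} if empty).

{mu}

Variables eligible for adjustment (non-descendants of eps, excluding eps and alpha): {beta, mu, theta, zeta}.
Backdoor paths from eps to alpha:
  P1: eps <- mu -> theta -> zeta <- beta -> alpha
  P2: eps <- mu -> theta -> alpha
  P3: eps <- mu -> zeta <- theta -> alpha
  P4: eps <- mu -> zeta <- beta -> alpha
  P5: eps <- mu -> alpha
The empty set is not sufficient: P2 (eps <- mu -> theta -> alpha) has no collider blocking it and no conditioned non-collider, so it is open.
Try {mu}:
  P1: blocked at fork node mu ∈ conditioning set.
  P2: blocked at fork node mu ∈ conditioning set.
  P3: blocked at fork node mu ∈ conditioning set.
  P4: blocked at fork node mu ∈ conditioning set.
  P5: blocked at fork node mu ∈ conditioning set.
{mu} contains no descendant of eps and blocks every backdoor path.
No other singleton works — e.g. {theta} leaves P5 open — so {mu} is the unique smallest valid adjustment set.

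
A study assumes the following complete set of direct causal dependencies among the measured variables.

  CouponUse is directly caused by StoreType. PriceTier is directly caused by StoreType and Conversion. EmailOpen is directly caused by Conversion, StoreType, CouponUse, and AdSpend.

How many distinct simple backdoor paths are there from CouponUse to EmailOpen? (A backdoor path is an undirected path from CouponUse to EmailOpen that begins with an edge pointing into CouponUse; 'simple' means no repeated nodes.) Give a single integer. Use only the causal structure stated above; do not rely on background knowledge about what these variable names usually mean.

A backdoor path from CouponUse to EmailOpen is any simple undirected path whose first edge points into CouponUse (i.e. leaves CouponUse via a parent).
Parents of CouponUse: {StoreType}.
Enumerating:
  P1: CouponUse <- StoreType -> PriceTier <- Conversion -> EmailOpen
  P2: CouponUse <- StoreType -> EmailOpen
That exhausts the simple backdoor paths. Count: 2.

2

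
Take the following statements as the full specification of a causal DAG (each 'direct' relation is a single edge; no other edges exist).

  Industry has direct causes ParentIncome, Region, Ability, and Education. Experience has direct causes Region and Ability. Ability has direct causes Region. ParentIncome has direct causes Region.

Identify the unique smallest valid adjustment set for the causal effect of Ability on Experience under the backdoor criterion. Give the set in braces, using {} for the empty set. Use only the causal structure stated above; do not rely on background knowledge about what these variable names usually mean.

Variables eligible for adjustment (non-descendants of Ability, excluding Ability and Experience): {Education, ParentIncome, Region}.
Backdoor paths from Ability to Experience:
  P1: Ability <- Region -> Experience
The empty set is not sufficient: P1 (Ability <- Region -> Experience) has no collider blocking it and no conditioned non-collider, so it is open.
Try {Region}:
  P1: blocked at fork node Region ∈ conditioning set.
{Region} contains no descendant of Ability and blocks every backdoor path.
No other singleton works — e.g. {Education} leaves P1 open — so {Region} is the unique smallest valid adjustment set.

{Region}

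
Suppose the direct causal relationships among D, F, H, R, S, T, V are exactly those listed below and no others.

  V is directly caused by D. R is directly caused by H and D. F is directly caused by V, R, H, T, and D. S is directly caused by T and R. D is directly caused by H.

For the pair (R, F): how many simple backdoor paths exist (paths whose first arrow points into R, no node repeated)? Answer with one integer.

A backdoor path from R to F is any simple undirected path whose first edge points into R (i.e. leaves R via a parent).
Parents of R: {D, H}.
Enumerating:
  P1: R <- H -> D -> V -> F
  P2: R <- H -> D -> F
  P3: R <- H -> F
  P4: R <- D <- H -> F
  P5: R <- D -> V -> F
  P6: R <- D -> F
That exhausts the simple backdoor paths. Count: 6.

6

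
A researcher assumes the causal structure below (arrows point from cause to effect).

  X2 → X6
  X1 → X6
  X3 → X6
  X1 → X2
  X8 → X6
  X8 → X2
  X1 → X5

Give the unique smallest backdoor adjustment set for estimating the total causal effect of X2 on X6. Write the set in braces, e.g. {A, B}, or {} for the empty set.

{X1, X8}

Variables eligible for adjustment (non-descendants of X2, excluding X2 and X6): {X1, X3, X5, X8}.
Backdoor paths from X2 to X6:
  P1: X2 <- X8 -> X6
  P2: X2 <- X1 -> X6
The empty set is not sufficient: P1 (X2 <- X8 -> X6) has no collider blocking it and no conditioned non-collider, so it is open.
Try {X1, X8}:
  P1: blocked at fork node X8 ∈ conditioning set.
  P2: blocked at fork node X1 ∈ conditioning set.
{X1, X8} contains no descendant of X2 and blocks every backdoor path.
Every element of {X1, X8} is needed (dropping X1 leaves P2 open; dropping X8 leaves P1 open), so no proper subset is valid.
Among all size-2 subsets of the eligible variables, only {X1, X8} blocks every backdoor path, so it is the unique smallest valid adjustment set.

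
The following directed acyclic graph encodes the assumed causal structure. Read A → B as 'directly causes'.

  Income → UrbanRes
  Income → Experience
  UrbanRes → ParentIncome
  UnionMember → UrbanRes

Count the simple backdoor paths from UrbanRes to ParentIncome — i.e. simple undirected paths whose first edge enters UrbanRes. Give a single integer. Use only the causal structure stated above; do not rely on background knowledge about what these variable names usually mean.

A backdoor path from UrbanRes to ParentIncome is any simple undirected path whose first edge points into UrbanRes (i.e. leaves UrbanRes via a parent).
Parents of UrbanRes: {Income, UnionMember}.
No simple path from any parent of UrbanRes reaches ParentIncome without revisiting UrbanRes, so there are no backdoor paths.

0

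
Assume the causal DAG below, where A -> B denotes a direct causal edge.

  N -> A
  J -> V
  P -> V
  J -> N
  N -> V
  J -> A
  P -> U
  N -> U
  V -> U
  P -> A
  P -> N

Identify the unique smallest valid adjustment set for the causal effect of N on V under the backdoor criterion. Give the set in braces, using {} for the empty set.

{J, P}

Variables eligible for adjustment (non-descendants of N, excluding N and V): {J, P}.
Backdoor paths from N to V:
  P1: N <- J -> A <- P -> V
  P2: N <- J -> A <- P -> U <- V
  P3: N <- J -> V
  P4: N <- P -> A <- J -> V
  P5: N <- P -> V
  P6: N <- P -> U <- V
The empty set is not sufficient: P3 (N <- J -> V) has no collider blocking it and no conditioned non-collider, so it is open.
Try {J, P}:
  P1: blocked at fork node J ∈ conditioning set.
  P2: blocked at fork node J ∈ conditioning set.
  P3: blocked at fork node J ∈ conditioning set.
  P4: blocked at fork node P ∈ conditioning set.
  P5: blocked at fork node P ∈ conditioning set.
  P6: blocked at fork node P ∈ conditioning set.
{J, P} contains no descendant of N and blocks every backdoor path.
Every element of {J, P} is needed (dropping J leaves P3 open; dropping P leaves P5 open), so no proper subset is valid.
Among all size-2 subsets of the eligible variables, only {J, P} blocks every backdoor path, so it is the unique smallest valid adjustment set.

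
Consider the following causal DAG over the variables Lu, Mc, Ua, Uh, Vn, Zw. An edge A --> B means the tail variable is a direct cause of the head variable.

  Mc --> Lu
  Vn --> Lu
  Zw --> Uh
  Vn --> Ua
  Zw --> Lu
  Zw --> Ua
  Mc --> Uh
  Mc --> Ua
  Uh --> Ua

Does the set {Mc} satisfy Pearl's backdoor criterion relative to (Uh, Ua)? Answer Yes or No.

No

Backdoor paths from Uh to Ua (paths whose first edge points into Uh):
  P1: Uh <- Mc -> Ua
  P2: Uh <- Mc -> Lu <- Zw -> Ua
  P3: Uh <- Mc -> Lu <- Vn -> Ua
  P4: Uh <- Zw -> Ua
  P5: Uh <- Zw -> Lu <- Mc -> Ua
  P6: Uh <- Zw -> Lu <- Vn -> Ua
Condition 1 (no descendant of Uh in the set): holds — descendants of Uh are {Ua}; none are in {Mc}.
Condition 2 (every backdoor path blocked by {Mc}):
  P1: blocked at fork node Mc ∈ conditioning set.
  P2: blocked at fork node Mc ∈ conditioning set.
  P3: blocked at fork node Mc ∈ conditioning set.
  P4: open — no interior node is in the conditioning set.
  P5: blocked at collider Lu (neither it nor any descendant is in the conditioning set).
  P6: blocked at collider Lu (neither it nor any descendant is in the conditioning set).
{Mc} does not satisfy the backdoor criterion.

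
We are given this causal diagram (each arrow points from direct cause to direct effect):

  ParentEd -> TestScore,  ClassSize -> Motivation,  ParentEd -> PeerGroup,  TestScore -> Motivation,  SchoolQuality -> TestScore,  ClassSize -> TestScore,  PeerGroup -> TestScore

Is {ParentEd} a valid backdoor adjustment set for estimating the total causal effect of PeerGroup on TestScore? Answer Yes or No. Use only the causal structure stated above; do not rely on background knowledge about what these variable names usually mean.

Yes

Backdoor paths from PeerGroup to TestScore (paths whose first edge points into PeerGroup):
  P1: PeerGroup <- ParentEd -> TestScore
Condition 1 (no descendant of PeerGroup in the set): holds — descendants of PeerGroup are {Motivation, TestScore}; none are in {ParentEd}.
Condition 2 (every backdoor path blocked by {ParentEd}):
  P1: blocked at fork node ParentEd ∈ conditioning set.
{ParentEd} satisfies the backdoor criterion.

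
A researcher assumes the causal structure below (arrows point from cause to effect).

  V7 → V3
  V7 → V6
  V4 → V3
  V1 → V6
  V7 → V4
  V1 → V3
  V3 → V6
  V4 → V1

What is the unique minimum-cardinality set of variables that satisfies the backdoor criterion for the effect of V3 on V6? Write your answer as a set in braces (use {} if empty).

Variables eligible for adjustment (non-descendants of V3, excluding V3 and V6): {V1, V4, V7}.
Backdoor paths from V3 to V6:
  P1: V3 <- V7 -> V4 -> V1 -> V6
  P2: V3 <- V7 -> V6
  P3: V3 <- V4 <- V7 -> V6
  P4: V3 <- V4 -> V1 -> V6
  P5: V3 <- V1 <- V4 <- V7 -> V6
  P6: V3 <- V1 -> V6
The empty set is not sufficient: P1 (V3 <- V7 -> V4 -> V1 -> V6) has no collider blocking it and no conditioned non-collider, so it is open.
Try {V1, V7}:
  P1: blocked at fork node V7 ∈ conditioning set.
  P2: blocked at fork node V7 ∈ conditioning set.
  P3: blocked at fork node V7 ∈ conditioning set.
  P4: blocked at chain node V1 ∈ conditioning set.
  P5: blocked at chain node V1 ∈ conditioning set.
  P6: blocked at fork node V1 ∈ conditioning set.
{V1, V7} contains no descendant of V3 and blocks every backdoor path.
Every element of {V1, V7} is needed (dropping V1 leaves P4 open; dropping V7 leaves P2 open), so no proper subset is valid.
Among all size-2 subsets of the eligible variables, only {V1, V7} blocks every backdoor path, so it is the unique smallest valid adjustment set.

{V1, V7}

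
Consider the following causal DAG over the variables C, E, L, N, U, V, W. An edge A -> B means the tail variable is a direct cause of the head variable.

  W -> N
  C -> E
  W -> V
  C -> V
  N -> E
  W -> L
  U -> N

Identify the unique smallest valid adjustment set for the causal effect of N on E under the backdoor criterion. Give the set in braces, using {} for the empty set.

Variables eligible for adjustment (non-descendants of N, excluding N and E): {C, L, U, V, W}.
Backdoor paths from N to E:
  P1: N <- W -> V <- C -> E
Each backdoor path contains an unconditioned collider, so every path is already blocked with the empty conditioning set:
  P1: blocked at collider V (neither it nor any descendant is in the conditioning set).
The empty set is therefore the unique smallest valid set.

{}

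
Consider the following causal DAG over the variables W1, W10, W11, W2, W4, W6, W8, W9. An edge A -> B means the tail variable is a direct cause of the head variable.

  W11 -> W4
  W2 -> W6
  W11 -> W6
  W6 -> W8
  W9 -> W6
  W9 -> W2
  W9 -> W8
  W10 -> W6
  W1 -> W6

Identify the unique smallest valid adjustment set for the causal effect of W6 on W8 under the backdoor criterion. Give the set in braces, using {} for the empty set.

Variables eligible for adjustment (non-descendants of W6, excluding W6 and W8): {W1, W10, W11, W2, W4, W9}.
Backdoor paths from W6 to W8:
  P1: W6 <- W9 -> W8
  P2: W6 <- W2 <- W9 -> W8
The empty set is not sufficient: P1 (W6 <- W9 -> W8) has no collider blocking it and no conditioned non-collider, so it is open.
Try {W9}:
  P1: blocked at fork node W9 ∈ conditioning set.
  P2: blocked at fork node W9 ∈ conditioning set.
{W9} contains no descendant of W6 and blocks every backdoor path.
No other singleton works — e.g. {W10} leaves P1 open — so {W9} is the unique smallest valid adjustment set.

{W9}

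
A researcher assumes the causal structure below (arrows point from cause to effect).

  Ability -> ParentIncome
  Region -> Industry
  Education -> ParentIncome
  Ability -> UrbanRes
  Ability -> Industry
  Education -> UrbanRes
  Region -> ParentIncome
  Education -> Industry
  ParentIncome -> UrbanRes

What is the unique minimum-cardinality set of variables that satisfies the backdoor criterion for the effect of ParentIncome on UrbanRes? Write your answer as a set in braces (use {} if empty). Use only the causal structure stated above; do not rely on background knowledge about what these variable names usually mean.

Variables eligible for adjustment (non-descendants of ParentIncome, excluding ParentIncome and UrbanRes): {Ability, Education, Industry, Region}.
Backdoor paths from ParentIncome to UrbanRes:
  P1: ParentIncome <- Ability -> UrbanRes
  P2: ParentIncome <- Ability -> Industry <- Education -> UrbanRes
  P3: ParentIncome <- Education -> UrbanRes
  P4: ParentIncome <- Education -> Industry <- Ability -> UrbanRes
  P5: ParentIncome <- Region -> Industry <- Ability -> UrbanRes
  P6: ParentIncome <- Region -> Industry <- Education -> UrbanRes
The empty set is not sufficient: P1 (ParentIncome <- Ability -> UrbanRes) has no collider blocking it and no conditioned non-collider, so it is open.
Try {Ability, Education}:
  P1: blocked at fork node Ability ∈ conditioning set.
  P2: blocked at fork node Ability ∈ conditioning set.
  P3: blocked at fork node Education ∈ conditioning set.
  P4: blocked at fork node Education ∈ conditioning set.
  P5: blocked at collider Industry (neither it nor any descendant is in the conditioning set).
  P6: blocked at collider Industry (neither it nor any descendant is in the conditioning set).
{Ability, Education} contains no descendant of ParentIncome and blocks every backdoor path.
Every element of {Ability, Education} is needed (dropping Ability leaves P1 open; dropping Education leaves P3 open), so no proper subset is valid.
Among all size-2 subsets of the eligible variables, only {Ability, Education} blocks every backdoor path, so it is the unique smallest valid adjustment set.

{Ability, Education}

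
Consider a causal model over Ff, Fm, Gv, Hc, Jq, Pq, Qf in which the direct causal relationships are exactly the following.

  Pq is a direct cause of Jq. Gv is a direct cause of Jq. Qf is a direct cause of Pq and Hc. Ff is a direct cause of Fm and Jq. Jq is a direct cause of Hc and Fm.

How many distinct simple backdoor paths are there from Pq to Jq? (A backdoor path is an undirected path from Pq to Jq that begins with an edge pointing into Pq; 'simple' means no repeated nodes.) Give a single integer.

A backdoor path from Pq to Jq is any simple undirected path whose first edge points into Pq (i.e. leaves Pq via a parent).
Parents of Pq: {Qf}.
Enumerating:
  P1: Pq <- Qf -> Hc <- Jq
That exhausts the simple backdoor paths. Count: 1.

1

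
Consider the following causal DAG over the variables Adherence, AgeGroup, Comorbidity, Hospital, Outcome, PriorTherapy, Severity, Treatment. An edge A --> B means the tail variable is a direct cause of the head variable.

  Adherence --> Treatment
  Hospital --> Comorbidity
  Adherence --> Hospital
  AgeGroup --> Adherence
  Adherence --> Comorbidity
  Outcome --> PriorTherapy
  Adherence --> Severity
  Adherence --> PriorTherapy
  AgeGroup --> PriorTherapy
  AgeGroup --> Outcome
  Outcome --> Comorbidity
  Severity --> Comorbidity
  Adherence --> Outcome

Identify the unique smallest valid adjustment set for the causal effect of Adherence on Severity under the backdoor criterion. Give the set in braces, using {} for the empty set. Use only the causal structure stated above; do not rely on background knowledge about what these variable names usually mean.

Variables eligible for adjustment (non-descendants of Adherence, excluding Adherence and Severity): {AgeGroup}.
Backdoor paths from Adherence to Severity:
  P1: Adherence <- AgeGroup -> Outcome -> Comorbidity <- Severity
  P2: Adherence <- AgeGroup -> PriorTherapy <- Outcome -> Comorbidity <- Severity
Each backdoor path contains an unconditioned collider, so every path is already blocked with the empty conditioning set:
  P1: blocked at collider Comorbidity (neither it nor any descendant is in the conditioning set).
  P2: blocked at collider PriorTherapy (neither it nor any descendant is in the conditioning set).
The empty set is therefore the unique smallest valid set.

{}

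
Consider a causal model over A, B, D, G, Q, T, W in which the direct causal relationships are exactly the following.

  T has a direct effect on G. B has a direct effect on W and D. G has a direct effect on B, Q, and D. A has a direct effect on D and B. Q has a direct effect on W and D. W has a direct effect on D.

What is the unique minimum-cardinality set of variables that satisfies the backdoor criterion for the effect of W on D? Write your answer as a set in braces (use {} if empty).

Variables eligible for adjustment (non-descendants of W, excluding W and D): {A, B, G, Q, T}.
Backdoor paths from W to D:
  P1: W <- B <- G -> Q -> D
  P2: W <- B <- G -> D
  P3: W <- B <- A -> D
  P4: W <- B -> D
  P5: W <- Q <- G -> B <- A -> D
  P6: W <- Q <- G -> B -> D
  P7: W <- Q <- G -> D
  P8: W <- Q -> D
The empty set is not sufficient: P1 (W <- B <- G -> Q -> D) has no collider blocking it and no conditioned non-collider, so it is open.
Try {B, Q}:
  P1: blocked at chain node B ∈ conditioning set.
  P2: blocked at chain node B ∈ conditioning set.
  P3: blocked at chain node B ∈ conditioning set.
  P4: blocked at fork node B ∈ conditioning set.
  P5: blocked at chain node Q ∈ conditioning set.
  P6: blocked at chain node Q ∈ conditioning set.
  P7: blocked at chain node Q ∈ conditioning set.
  P8: blocked at fork node Q ∈ conditioning set.
{B, Q} contains no descendant of W and blocks every backdoor path.
Every element of {B, Q} is needed (dropping B leaves P2 open; dropping Q leaves P5 open), so no proper subset is valid.
Among all size-2 subsets of the eligible variables, only {B, Q} blocks every backdoor path, so it is the unique smallest valid adjustment set.

{B, Q}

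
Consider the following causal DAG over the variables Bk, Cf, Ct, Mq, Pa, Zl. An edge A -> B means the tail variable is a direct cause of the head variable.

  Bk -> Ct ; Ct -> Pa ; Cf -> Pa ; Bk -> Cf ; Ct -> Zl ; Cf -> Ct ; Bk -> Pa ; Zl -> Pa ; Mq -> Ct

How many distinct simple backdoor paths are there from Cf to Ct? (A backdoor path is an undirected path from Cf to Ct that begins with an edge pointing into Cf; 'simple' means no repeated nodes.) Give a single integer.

A backdoor path from Cf to Ct is any simple undirected path whose first edge points into Cf (i.e. leaves Cf via a parent).
Parents of Cf: {Bk}.
Enumerating:
  P1: Cf <- Bk -> Ct
  P2: Cf <- Bk -> Pa <- Ct
  P3: Cf <- Bk -> Pa <- Zl <- Ct
That exhausts the simple backdoor paths. Count: 3.

3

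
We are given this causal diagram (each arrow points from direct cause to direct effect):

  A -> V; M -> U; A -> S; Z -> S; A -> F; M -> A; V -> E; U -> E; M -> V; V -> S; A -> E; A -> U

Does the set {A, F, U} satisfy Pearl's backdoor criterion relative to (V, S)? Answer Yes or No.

Backdoor paths from V to S (paths whose first edge points into V):
  P1: V <- M -> A -> S
  P2: V <- M -> U <- A -> S
  P3: V <- M -> U -> E <- A -> S
  P4: V <- A -> S
Condition 1 (no descendant of V in the set): holds — descendants of V are {E, S}; none are in {A, F, U}.
Condition 2 (every backdoor path blocked by {A, F, U}):
  P1: blocked at chain node A ∈ conditioning set.
  P2: blocked at fork node A ∈ conditioning set.
  P3: blocked at chain node U ∈ conditioning set.
  P4: blocked at fork node A ∈ conditioning set.
{A, F, U} satisfies the backdoor criterion.

Yes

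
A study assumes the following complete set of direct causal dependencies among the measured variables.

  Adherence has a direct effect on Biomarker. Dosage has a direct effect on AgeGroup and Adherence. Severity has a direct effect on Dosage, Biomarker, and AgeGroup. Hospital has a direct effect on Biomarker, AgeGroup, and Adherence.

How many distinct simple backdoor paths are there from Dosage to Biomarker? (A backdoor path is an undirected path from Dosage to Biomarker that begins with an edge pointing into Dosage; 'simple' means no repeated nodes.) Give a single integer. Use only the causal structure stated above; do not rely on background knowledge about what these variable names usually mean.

3

A backdoor path from Dosage to Biomarker is any simple undirected path whose first edge points into Dosage (i.e. leaves Dosage via a parent).
Parents of Dosage: {Severity}.
Enumerating:
  P1: Dosage <- Severity -> AgeGroup <- Hospital -> Adherence -> Biomarker
  P2: Dosage <- Severity -> AgeGroup <- Hospital -> Biomarker
  P3: Dosage <- Severity -> Biomarker
That exhausts the simple backdoor paths. Count: 3.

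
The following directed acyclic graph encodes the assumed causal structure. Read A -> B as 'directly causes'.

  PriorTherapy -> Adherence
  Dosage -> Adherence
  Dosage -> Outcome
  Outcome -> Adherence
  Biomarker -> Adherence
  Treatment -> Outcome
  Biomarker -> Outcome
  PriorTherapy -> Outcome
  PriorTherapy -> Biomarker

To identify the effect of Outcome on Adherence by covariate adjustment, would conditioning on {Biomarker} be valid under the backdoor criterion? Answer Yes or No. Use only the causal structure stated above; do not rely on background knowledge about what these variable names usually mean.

No

Backdoor paths from Outcome to Adherence (paths whose first edge points into Outcome):
  P1: Outcome <- PriorTherapy -> Biomarker -> Adherence
  P2: Outcome <- PriorTherapy -> Adherence
  P3: Outcome <- Biomarker <- PriorTherapy -> Adherence
  P4: Outcome <- Biomarker -> Adherence
  P5: Outcome <- Dosage -> Adherence
Condition 1 (no descendant of Outcome in the set): holds — descendants of Outcome are {Adherence}; none are in {Biomarker}.
Condition 2 (every backdoor path blocked by {Biomarker}):
  P1: blocked at chain node Biomarker ∈ conditioning set.
  P2: open — no interior node is in the conditioning set.
  P3: blocked at chain node Biomarker ∈ conditioning set.
  P4: blocked at fork node Biomarker ∈ conditioning set.
  P5: open — no interior node is in the conditioning set.
{Biomarker} does not satisfy the backdoor criterion.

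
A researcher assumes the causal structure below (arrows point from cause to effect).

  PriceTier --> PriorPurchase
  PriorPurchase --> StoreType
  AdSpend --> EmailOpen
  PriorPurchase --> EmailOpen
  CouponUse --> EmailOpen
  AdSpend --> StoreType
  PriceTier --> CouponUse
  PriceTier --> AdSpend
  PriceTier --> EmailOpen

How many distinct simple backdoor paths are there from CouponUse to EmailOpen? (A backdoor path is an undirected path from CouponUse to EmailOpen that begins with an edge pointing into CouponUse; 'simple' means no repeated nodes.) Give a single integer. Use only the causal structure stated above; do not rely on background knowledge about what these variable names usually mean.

5

A backdoor path from CouponUse to EmailOpen is any simple undirected path whose first edge points into CouponUse (i.e. leaves CouponUse via a parent).
Parents of CouponUse: {PriceTier}.
Enumerating:
  P1: CouponUse <- PriceTier -> AdSpend -> EmailOpen
  P2: CouponUse <- PriceTier -> AdSpend -> StoreType <- PriorPurchase -> EmailOpen
  P3: CouponUse <- PriceTier -> PriorPurchase -> EmailOpen
  P4: CouponUse <- PriceTier -> PriorPurchase -> StoreType <- AdSpend -> EmailOpen
  P5: CouponUse <- PriceTier -> EmailOpen
That exhausts the simple backdoor paths. Count: 5.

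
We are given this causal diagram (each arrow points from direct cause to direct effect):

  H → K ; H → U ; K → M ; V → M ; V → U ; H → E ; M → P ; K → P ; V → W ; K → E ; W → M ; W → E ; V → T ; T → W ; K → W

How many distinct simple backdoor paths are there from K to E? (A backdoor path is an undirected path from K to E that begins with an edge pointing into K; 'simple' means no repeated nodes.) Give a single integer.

A backdoor path from K to E is any simple undirected path whose first edge points into K (i.e. leaves K via a parent).
Parents of K: {H}.
Enumerating:
  P1: K <- H -> U <- V -> T -> W -> E
  P2: K <- H -> U <- V -> W -> E
  P3: K <- H -> U <- V -> M <- W -> E
  P4: K <- H -> E
That exhausts the simple backdoor paths. Count: 4.

4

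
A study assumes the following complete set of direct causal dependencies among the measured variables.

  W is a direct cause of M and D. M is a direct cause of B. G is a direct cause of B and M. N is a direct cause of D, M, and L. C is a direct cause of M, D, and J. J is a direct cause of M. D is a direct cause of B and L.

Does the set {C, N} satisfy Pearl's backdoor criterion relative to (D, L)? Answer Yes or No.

Backdoor paths from D to L (paths whose first edge points into D):
  P1: D <- C -> J -> M <- N -> L
  P2: D <- C -> M <- N -> L
  P3: D <- N -> L
  P4: D <- W -> M <- N -> L
Condition 1 (no descendant of D in the set): holds — descendants of D are {B, L}; none are in {C, N}.
Condition 2 (every backdoor path blocked by {C, N}):
  P1: blocked at fork node C ∈ conditioning set.
  P2: blocked at fork node C ∈ conditioning set.
  P3: blocked at fork node N ∈ conditioning set.
  P4: blocked at collider M (neither it nor any descendant is in the conditioning set).
{C, N} satisfies the backdoor criterion.

Yes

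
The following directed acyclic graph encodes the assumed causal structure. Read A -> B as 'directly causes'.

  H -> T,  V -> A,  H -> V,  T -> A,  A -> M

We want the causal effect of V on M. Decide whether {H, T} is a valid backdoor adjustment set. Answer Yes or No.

Backdoor paths from V to M (paths whose first edge points into V):
  P1: V <- H -> T -> A -> M
Condition 1 (no descendant of V in the set): holds — descendants of V are {A, M}; none are in {H, T}.
Condition 2 (every backdoor path blocked by {H, T}):
  P1: blocked at fork node H ∈ conditioning set.
{H, T} satisfies the backdoor criterion.

Yes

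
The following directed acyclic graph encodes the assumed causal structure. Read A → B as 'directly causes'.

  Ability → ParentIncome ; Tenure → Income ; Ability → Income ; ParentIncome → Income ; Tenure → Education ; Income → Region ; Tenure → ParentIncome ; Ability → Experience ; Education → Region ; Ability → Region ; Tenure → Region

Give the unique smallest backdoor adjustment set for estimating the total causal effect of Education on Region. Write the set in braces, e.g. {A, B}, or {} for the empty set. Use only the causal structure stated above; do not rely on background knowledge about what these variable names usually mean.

Variables eligible for adjustment (non-descendants of Education, excluding Education and Region): {Ability, Experience, Income, ParentIncome, Tenure}.
Backdoor paths from Education to Region:
  P1: Education <- Tenure -> ParentIncome <- Ability -> Income -> Region
  P2: Education <- Tenure -> ParentIncome <- Ability -> Region
  P3: Education <- Tenure -> ParentIncome -> Income <- Ability -> Region
  P4: Education <- Tenure -> ParentIncome -> Income -> Region
  P5: Education <- Tenure -> Income <- Ability -> Region
  P6: Education <- Tenure -> Income <- ParentIncome <- Ability -> Region
  P7: Education <- Tenure -> Income -> Region
  P8: Education <- Tenure -> Region
The empty set is not sufficient: P4 (Education <- Tenure -> ParentIncome -> Income -> Region) has no collider blocking it and no conditioned non-collider, so it is open.
Try {Tenure}:
  P1: blocked at fork node Tenure ∈ conditioning set.
  P2: blocked at fork node Tenure ∈ conditioning set.
  P3: blocked at fork node Tenure ∈ conditioning set.
  P4: blocked at fork node Tenure ∈ conditioning set.
  P5: blocked at fork node Tenure ∈ conditioning set.
  P6: blocked at fork node Tenure ∈ conditioning set.
  P7: blocked at fork node Tenure ∈ conditioning set.
  P8: blocked at fork node Tenure ∈ conditioning set.
{Tenure} contains no descendant of Education and blocks every backdoor path.
No other singleton works — e.g. {Ability} leaves P4 open — so {Tenure} is the unique smallest valid adjustment set.

{Tenure}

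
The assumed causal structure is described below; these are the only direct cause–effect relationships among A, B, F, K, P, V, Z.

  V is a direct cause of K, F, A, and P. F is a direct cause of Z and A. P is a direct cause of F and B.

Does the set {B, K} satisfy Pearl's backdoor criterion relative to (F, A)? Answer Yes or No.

Backdoor paths from F to A (paths whose first edge points into F):
  P1: F <- V -> A
  P2: F <- P <- V -> A
Condition 1 (no descendant of F in the set): holds — descendants of F are {A, Z}; none are in {B, K}.
Condition 2 (every backdoor path blocked by {B, K}):
  P1: open — no interior node is in the conditioning set.
  P2: open — no interior node is in the conditioning set.
{B, K} does not satisfy the backdoor criterion.

No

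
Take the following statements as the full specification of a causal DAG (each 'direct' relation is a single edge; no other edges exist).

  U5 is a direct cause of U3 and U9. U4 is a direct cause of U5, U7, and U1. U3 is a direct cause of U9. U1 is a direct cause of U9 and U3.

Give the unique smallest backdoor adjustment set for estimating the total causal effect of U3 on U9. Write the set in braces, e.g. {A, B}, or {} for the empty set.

{U1, U5}

Variables eligible for adjustment (non-descendants of U3, excluding U3 and U9): {U1, U4, U5, U7}.
Backdoor paths from U3 to U9:
  P1: U3 <- U5 <- U4 -> U1 -> U9
  P2: U3 <- U5 -> U9
  P3: U3 <- U1 <- U4 -> U5 -> U9
  P4: U3 <- U1 -> U9
The empty set is not sufficient: P1 (U3 <- U5 <- U4 -> U1 -> U9) has no collider blocking it and no conditioned non-collider, so it is open.
Try {U1, U5}:
  P1: blocked at chain node U5 ∈ conditioning set.
  P2: blocked at fork node U5 ∈ conditioning set.
  P3: blocked at chain node U1 ∈ conditioning set.
  P4: blocked at fork node U1 ∈ conditioning set.
{U1, U5} contains no descendant of U3 and blocks every backdoor path.
Every element of {U1, U5} is needed (dropping U1 leaves P4 open; dropping U5 leaves P2 open), so no proper subset is valid.
Among all size-2 subsets of the eligible variables, only {U1, U5} blocks every backdoor path, so it is the unique smallest valid adjustment set.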